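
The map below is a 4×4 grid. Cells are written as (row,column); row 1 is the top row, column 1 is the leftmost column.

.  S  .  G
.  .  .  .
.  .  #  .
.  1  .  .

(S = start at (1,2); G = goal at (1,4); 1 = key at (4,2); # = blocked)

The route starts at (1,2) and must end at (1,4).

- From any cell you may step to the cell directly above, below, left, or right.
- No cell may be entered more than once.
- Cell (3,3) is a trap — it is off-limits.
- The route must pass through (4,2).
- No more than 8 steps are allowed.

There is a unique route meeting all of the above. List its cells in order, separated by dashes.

(1,2) - (2,2) - (3,2) - (4,2) - (4,3) - (4,4) - (3,4) - (2,4) - (1,4)

The budget equals the shortest possible length, so every move has to be on a shortest route through the required cells.
Route from (1,2): down 3 to (4,2), right 2 to (4,4), up 3 to (1,4) — 8 moves in all.
Check: all required cells visited; 8 ≤ 8 moves.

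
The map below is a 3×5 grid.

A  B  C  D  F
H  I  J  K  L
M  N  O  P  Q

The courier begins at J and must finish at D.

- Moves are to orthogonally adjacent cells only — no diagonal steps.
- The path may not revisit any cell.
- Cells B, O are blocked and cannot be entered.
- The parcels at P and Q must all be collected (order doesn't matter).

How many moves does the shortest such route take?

Any route passes through P and Q in some order between J and D. Summing Manhattan distances along each leg and taking the cheapest ordering (J → Q → P → D) gives a lower bound of 3 + 1 + 2 = 6 moves.
A route of 6 moves achieves this: J → K → P → Q → L → F → D.
Since 6 matches the lower bound, it is optimal.

6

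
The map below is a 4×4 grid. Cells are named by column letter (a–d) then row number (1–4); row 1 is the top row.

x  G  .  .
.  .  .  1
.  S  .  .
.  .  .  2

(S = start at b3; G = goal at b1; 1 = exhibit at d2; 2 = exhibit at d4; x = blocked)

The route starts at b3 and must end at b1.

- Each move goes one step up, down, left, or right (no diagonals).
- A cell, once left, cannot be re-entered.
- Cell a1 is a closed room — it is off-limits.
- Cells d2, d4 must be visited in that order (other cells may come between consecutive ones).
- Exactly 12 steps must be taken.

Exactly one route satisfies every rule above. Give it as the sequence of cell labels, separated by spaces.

The waypoints must appear in the order d2, d4, with no cell reused.
Route from b3: right to c3, up to c2, right to d2, 2× down (reaching d4), 3× left (reaching a4), 2× up (reaching a2), right to b2, up to b1 — 12 moves in all.
Check: order respected (1 at step 3, 2 at step 5); 12 moves as required.

b3 c3 c2 d2 d3 d4 c4 b4 a4 a3 a2 b2 b1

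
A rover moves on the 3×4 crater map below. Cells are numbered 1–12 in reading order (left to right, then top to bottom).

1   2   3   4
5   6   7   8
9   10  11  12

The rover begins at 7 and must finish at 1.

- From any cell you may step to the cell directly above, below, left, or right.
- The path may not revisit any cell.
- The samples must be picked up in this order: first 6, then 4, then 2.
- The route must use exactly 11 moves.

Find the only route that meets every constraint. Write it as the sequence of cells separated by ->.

7 -> 6 -> 5 -> 9 -> 10 -> 11 -> 12 -> 8 -> 4 -> 3 -> 2 -> 1

The waypoints must appear in the order 6, 4, 2, with no cell reused.
Route from 7: left 2 to 5, down 1 to 9, right 3 to 12, up 2 to 4, left 3 to 1 — 11 moves in all.
Check: order respected (6 at step 1, 4 at step 8, 2 at step 10); 11 moves as required.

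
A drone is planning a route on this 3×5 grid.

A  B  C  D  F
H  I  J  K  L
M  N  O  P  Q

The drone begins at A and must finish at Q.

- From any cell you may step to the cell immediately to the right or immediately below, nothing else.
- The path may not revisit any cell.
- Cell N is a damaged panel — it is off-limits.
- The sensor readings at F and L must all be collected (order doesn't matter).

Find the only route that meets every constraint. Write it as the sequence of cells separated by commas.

Moves only go right or down, so the column and row indices never decrease.
Route from A: right 4 to F, down 2 to Q — 6 moves in all.
Check: all required cells visited.

A, B, C, D, F, L, Q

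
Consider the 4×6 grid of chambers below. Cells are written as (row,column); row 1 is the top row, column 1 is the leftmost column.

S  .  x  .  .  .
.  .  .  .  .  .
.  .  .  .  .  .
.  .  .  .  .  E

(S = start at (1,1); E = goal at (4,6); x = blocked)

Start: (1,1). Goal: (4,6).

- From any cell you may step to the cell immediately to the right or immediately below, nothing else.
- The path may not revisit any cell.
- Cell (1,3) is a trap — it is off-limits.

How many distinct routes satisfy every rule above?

36

A right/down-only route from (1,1) to (4,6) makes exactly 3 down-moves and 5 right-moves in some order.
With no other constraints that would be C(8,3) = 56 routes.
Subtract routes through each blocked cell (inclusion–exclusion for overlaps): − through (1,3): 20 → 36.
That gives 36 routes.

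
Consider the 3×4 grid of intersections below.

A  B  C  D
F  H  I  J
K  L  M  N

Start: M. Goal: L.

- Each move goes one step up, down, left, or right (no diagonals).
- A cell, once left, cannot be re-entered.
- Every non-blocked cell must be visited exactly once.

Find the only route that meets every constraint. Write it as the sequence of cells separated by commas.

Need to visit all 12 open cells exactly once, starting at M and ending at L.
Route from M: right to N, 2× up (reaching D), left to C, down to I, left to H, up to B, left to A, 2× down (reaching K), right to L — 11 moves in all.
Check: all 12 open cells covered.

M, N, J, D, C, I, H, B, A, F, K, L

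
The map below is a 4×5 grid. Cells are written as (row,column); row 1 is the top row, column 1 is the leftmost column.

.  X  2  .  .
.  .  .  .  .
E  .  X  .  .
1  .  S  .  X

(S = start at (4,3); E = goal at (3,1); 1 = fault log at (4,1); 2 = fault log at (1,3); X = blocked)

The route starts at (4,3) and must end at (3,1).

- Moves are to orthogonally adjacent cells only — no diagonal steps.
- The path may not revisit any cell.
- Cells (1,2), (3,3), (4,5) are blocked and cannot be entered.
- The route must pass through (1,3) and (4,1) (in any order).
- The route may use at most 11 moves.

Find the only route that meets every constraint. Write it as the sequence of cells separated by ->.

(4,3) -> (4,4) -> (3,4) -> (2,4) -> (1,4) -> (1,3) -> (2,3) -> (2,2) -> (3,2) -> (4,2) -> (4,1) -> (3,1)

The 11-move cap with required stops at (1,3), (4,1) leaves no slack for detours.
Route from (4,3): right to (4,4), 3× up (reaching (1,4)), left to (1,3), down to (2,3), left to (2,2), 2× down (reaching (4,2)), left to (4,1), up to (3,1) — 11 moves in all.
Check: all required cells visited; 11 ≤ 11 moves.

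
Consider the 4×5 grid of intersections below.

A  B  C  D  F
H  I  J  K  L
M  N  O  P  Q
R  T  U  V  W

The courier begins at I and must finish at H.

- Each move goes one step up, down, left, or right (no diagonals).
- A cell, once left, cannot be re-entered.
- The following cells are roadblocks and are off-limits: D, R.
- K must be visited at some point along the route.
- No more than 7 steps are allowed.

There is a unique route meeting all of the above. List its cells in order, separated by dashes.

The 7-move cap with required stops at K leaves no slack for detours.
Route from I: right 2 to K, down 1 to P, left 3 to M, up 1 to H — 7 moves in all.
Check: all required cells visited; 7 ≤ 7 moves.

I - J - K - P - O - N - M - H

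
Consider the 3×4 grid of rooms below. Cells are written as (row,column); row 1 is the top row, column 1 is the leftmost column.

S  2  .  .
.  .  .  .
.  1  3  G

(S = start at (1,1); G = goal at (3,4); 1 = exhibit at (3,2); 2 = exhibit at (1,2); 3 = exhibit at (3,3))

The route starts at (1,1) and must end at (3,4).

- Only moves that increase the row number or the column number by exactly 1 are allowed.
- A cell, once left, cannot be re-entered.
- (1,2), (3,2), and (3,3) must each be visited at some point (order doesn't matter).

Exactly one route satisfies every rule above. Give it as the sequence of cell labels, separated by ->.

Moves only go right or down, so the column and row indices never decrease.
Route from (1,1): right to (1,2), 2× down (reaching (3,2)), 2× right (reaching (3,4)) — 5 moves in all.
Check: all required cells visited.

(1,1) -> (1,2) -> (2,2) -> (3,2) -> (3,3) -> (3,4)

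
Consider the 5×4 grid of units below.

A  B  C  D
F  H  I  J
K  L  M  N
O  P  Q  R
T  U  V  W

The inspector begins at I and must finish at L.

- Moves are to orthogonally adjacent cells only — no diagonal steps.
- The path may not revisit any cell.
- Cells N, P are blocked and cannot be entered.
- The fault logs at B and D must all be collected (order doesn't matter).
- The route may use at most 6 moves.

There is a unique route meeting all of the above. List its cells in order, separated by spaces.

I J D C B H L

The 6-move cap with required stops at B, D leaves no slack for detours.
Route from I: right to J, up to D, 2× left (reaching B), 2× down (reaching L) — 6 moves in all.
Check: all required cells visited; 6 ≤ 6 moves.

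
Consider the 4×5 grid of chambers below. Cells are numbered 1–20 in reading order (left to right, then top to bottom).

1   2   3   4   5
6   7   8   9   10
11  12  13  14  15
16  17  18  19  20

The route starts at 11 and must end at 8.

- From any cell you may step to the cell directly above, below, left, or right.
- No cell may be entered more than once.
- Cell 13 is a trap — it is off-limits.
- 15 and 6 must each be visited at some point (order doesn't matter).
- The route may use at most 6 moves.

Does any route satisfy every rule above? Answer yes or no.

Even ignoring the no-revisit rule, getting from 11 to 8, taking the cheapest ordering 11 → 6 → 15 → 8 needs at least 1 + 5 + 3 = 9 moves (Manhattan distance per leg), which exceeds the 6-move limit.

no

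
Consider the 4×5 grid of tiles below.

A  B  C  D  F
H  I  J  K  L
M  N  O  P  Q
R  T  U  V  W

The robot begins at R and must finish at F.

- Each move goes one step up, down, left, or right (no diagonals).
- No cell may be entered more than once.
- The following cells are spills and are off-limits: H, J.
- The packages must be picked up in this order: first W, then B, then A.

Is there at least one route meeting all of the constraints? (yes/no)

A must be visited but has only one open neighbour (B), and it is neither the start nor the goal — the route would have to enter and leave through B, re-entering it.

no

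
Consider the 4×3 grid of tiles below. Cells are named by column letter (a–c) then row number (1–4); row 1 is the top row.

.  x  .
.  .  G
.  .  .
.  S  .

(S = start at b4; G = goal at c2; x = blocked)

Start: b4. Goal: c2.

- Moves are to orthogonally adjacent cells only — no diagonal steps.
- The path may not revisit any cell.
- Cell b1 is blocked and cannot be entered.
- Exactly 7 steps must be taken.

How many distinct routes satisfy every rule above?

2

Need simple routes of exactly 7 moves from b4 to c2 (Manhattan distance 3, so 2 moves are spent on a detour and 2 undoing it).
Enumerating: b4 a4 a3 a2 b2 b3 c3 c2 | b4 c4 c3 b3 a3 a2 b2 c2.
That gives 2 routes.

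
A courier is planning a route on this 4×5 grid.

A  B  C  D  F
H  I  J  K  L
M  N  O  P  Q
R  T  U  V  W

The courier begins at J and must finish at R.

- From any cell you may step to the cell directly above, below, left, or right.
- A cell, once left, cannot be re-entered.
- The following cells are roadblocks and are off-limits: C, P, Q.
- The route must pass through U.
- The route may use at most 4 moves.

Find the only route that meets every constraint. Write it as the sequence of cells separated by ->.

J -> O -> U -> T -> R

Any route must reach U and still end at R within 4 moves, so the order of the required stops is forced.
Route from J: down 2 to U, left 2 to R — 4 moves in all.
Check: all required cells visited; 4 ≤ 4 moves.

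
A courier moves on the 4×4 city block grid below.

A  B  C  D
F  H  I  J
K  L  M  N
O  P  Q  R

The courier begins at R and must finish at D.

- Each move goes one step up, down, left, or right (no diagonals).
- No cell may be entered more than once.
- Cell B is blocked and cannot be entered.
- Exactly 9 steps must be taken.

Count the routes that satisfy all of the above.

Need simple routes of exactly 9 moves from R to D (Manhattan distance 3, so 3 moves are spent on a detour and 3 undoing it).
Branch systematically from the start, pruning whenever the remaining move budget drops below the Manhattan distance to D or differs from it in parity. Grouping the completions by first move — via N: 4; via Q: 13 — and summing: 4 + 13 = 17.
That gives 17 routes.

17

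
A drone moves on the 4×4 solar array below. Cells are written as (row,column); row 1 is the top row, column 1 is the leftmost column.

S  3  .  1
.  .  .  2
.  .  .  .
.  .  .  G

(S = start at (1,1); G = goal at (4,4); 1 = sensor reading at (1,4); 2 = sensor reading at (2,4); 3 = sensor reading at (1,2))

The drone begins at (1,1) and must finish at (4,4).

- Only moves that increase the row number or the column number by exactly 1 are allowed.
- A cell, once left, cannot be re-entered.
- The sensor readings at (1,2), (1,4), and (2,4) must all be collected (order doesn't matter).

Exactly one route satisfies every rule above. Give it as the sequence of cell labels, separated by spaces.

Moves only go right or down, so the column and row indices never decrease.
Route from (1,1): right 3 to (1,4), down 3 to (4,4) — 6 moves in all.
Check: all required cells visited.

(1,1) (1,2) (1,3) (1,4) (2,4) (3,4) (4,4)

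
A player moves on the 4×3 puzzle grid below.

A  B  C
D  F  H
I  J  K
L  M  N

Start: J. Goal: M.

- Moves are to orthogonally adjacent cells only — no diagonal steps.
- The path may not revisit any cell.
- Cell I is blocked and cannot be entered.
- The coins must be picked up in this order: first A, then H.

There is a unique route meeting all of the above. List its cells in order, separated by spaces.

The waypoints must appear in the order A, H, with no cell reused.
Route from J: up to F, left to D, up to A, 2× right (reaching C), 3× down (reaching N), left to M — 9 moves in all.
Check: order respected (A at step 3, H at step 6).

J F D A B C H K N M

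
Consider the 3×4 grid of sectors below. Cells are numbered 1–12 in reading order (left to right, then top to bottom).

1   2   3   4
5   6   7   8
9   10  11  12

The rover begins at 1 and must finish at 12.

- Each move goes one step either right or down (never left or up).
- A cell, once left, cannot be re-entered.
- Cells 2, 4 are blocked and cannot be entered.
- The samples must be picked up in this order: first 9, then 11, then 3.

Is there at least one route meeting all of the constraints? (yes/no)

3 lies above 11, so going from 11 to 3 would need an upward move — but moves only go right/down, so 11 cannot be visited before 3.

no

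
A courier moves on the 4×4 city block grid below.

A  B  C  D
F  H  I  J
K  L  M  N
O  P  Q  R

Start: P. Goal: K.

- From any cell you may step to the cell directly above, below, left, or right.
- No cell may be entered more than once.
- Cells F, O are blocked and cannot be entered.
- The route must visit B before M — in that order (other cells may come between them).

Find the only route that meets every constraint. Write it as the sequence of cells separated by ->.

The waypoints must appear in the order B, M, with no cell reused.
Route from P: right 2 to R, up 3 to D, left 2 to B, down 1 to H, right 1 to I, down 1 to M, left 2 to K — 12 moves in all.
Check: order respected (B at step 7, M at step 10).

P -> Q -> R -> N -> J -> D -> C -> B -> H -> I -> M -> L -> K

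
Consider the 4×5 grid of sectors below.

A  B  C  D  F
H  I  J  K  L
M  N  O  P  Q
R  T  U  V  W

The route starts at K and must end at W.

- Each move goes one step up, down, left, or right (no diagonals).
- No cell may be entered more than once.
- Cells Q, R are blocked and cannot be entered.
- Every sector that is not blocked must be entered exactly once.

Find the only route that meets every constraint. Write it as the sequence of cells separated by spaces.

K L F D C J I B A H M N T U O P V W

Need to visit all 18 open cells exactly once, starting at K and ending at W.
Cell F has only two open neighbours (L and D), so the path must pass straight through it: one of those is the cell it's entered from and the other is where it exits.
Route from K: right to L, up to F, 2× left (reaching C), down to J, left to I, up to B, left to A, 2× down (reaching M), right to N, down to T, right to U, up to O, right to P, down to V, right to W — 17 moves in all.
Check: all 18 open cells covered.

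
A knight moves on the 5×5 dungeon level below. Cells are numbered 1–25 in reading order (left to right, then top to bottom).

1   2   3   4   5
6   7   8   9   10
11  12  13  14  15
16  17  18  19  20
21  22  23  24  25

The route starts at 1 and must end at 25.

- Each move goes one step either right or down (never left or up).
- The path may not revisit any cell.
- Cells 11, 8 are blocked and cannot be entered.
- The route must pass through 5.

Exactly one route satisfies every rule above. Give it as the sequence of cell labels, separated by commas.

1, 2, 3, 4, 5, 10, 15, 20, 25

Moves only go right or down, so the column and row indices never decrease.
Route from 1: 4× right (reaching 5), 4× down (reaching 25) — 8 moves in all.
Check: all required cells visited.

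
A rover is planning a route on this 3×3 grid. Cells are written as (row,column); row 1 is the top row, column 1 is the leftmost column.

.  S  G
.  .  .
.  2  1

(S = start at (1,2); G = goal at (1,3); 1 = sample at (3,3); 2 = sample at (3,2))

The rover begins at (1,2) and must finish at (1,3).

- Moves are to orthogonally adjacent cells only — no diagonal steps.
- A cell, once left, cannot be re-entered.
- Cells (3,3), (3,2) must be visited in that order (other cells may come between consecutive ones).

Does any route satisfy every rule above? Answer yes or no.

no

Ignoring the required order, 4 revisit-free routes from (1,2) to (1,3) pass through all of (3,3) and (3,2); the waypoint orders that occur are (3,2) → (3,3) (4) — never (3,3) → (3,2).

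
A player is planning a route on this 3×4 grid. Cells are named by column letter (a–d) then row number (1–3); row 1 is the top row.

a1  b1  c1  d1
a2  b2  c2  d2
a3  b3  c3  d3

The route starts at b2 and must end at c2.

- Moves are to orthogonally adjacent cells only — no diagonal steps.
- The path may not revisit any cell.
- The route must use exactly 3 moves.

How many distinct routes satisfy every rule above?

Need simple routes of exactly 3 moves from b2 to c2 (Manhattan distance 1, so 1 moves are spent on a detour and 1 undoing it).
Enumerating: b2 b1 c1 c2 | b2 b3 c3 c2.
That gives 2 routes.

2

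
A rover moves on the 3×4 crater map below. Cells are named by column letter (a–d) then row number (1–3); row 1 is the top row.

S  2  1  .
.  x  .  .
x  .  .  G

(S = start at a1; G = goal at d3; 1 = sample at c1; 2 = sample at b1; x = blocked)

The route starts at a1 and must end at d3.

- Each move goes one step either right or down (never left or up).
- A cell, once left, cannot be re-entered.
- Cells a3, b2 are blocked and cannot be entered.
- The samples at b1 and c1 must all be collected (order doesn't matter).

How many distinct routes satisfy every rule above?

A right/down-only route from a1 to d3 makes exactly 2 down-moves and 3 right-moves in some order.
With no other constraints that would be C(5,2) = 10 routes.
A monotone route can only reach the required cells in the order b1, c1, so split there and multiply the segment counts (each segment already excludes blocked cells): a1→b1: 1; b1→c1: 1; c1→d3: 3; product = 3.
That gives 3 routes.

3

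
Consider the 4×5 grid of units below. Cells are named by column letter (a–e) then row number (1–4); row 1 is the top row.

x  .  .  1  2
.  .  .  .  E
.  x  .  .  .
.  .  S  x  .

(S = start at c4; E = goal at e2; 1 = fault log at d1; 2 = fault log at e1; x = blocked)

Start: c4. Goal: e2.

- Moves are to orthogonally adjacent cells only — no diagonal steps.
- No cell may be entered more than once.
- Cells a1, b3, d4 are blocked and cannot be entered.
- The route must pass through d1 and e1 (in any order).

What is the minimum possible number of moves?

6

Any route passes through d1 and e1 in some order between c4 and e2. Summing Manhattan distances along each leg and taking the cheapest ordering (c4 → d1 → e1 → e2) gives a lower bound of 4 + 1 + 1 = 6 moves.
A route of 6 moves achieves this: c4 → c3 → c2 → c1 → d1 → e1 → e2.
Since 6 matches the lower bound, it is optimal.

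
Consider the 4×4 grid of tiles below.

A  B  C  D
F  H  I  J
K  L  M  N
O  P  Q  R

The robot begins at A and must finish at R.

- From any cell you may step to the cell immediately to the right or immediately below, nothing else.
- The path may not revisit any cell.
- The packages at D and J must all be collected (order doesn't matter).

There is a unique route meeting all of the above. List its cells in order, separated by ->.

Moves only go right or down, so the column and row indices never decrease.
Route from A: 3× right (reaching D), 3× down (reaching R) — 6 moves in all.
Check: all required cells visited.

A -> B -> C -> D -> J -> N -> R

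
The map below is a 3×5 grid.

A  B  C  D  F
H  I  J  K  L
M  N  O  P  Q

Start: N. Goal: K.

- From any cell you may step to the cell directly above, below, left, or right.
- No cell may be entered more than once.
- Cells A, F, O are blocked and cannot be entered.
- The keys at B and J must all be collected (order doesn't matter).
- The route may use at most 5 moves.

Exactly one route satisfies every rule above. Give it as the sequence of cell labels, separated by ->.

Any route must reach B and J and still end at K within 5 moves, so the order of the required stops is forced.
Route from N: up 2 to B, right 1 to C, down 1 to J, right 1 to K — 5 moves in all.
Check: all required cells visited; 5 ≤ 5 moves.

N -> I -> B -> C -> J -> K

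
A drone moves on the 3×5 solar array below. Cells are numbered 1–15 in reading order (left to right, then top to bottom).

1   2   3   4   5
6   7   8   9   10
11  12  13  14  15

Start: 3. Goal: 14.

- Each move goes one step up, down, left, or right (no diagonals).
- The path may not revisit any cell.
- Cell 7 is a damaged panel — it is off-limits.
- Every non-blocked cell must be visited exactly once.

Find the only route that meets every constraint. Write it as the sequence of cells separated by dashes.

3 - 2 - 1 - 6 - 11 - 12 - 13 - 8 - 9 - 4 - 5 - 10 - 15 - 14

Need to visit all 14 open cells exactly once, starting at 3 and ending at 14.
Cell 5 has only two open neighbours (10 and 4), so the path must pass straight through it: one of those is the cell it's entered from and the other is where it exits.
Route from 3: 2× left (reaching 1), 2× down (reaching 11), 2× right (reaching 13), up to 8, right to 9, up to 4, right to 5, 2× down (reaching 15), left to 14 — 13 moves in all.
Check: all 14 open cells covered.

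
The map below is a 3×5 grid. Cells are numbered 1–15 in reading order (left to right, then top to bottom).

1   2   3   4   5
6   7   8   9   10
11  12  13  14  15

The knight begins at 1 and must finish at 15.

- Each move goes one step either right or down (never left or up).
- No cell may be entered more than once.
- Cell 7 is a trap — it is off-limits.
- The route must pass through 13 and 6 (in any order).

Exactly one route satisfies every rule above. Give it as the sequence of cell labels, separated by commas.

Moves only go right or down, so the column and row indices never decrease.
Route from 1: down 2 to 11, right 4 to 15 — 6 moves in all.
Check: all required cells visited.

1, 6, 11, 12, 13, 14, 15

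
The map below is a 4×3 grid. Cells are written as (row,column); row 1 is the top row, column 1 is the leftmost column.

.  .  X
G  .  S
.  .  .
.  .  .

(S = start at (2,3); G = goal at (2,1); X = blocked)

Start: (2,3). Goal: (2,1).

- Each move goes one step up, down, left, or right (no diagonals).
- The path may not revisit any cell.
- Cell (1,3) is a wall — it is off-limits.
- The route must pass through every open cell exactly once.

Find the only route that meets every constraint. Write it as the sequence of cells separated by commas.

Need to visit all 11 open cells exactly once, starting at (2,3) and ending at (2,1).
Cell (4,1) has only two open neighbours ((3,1) and (4,2)), so the path must pass straight through it: one of those is the cell it's entered from and the other is where it exits.
Route from (2,3): 2× down (reaching (4,3)), 2× left (reaching (4,1)), up to (3,1), right to (3,2), 2× up (reaching (1,2)), left to (1,1), down to (2,1) — 10 moves in all.
Check: all 11 open cells covered.

(2,3), (3,3), (4,3), (4,2), (4,1), (3,1), (3,2), (2,2), (1,2), (1,1), (2,1)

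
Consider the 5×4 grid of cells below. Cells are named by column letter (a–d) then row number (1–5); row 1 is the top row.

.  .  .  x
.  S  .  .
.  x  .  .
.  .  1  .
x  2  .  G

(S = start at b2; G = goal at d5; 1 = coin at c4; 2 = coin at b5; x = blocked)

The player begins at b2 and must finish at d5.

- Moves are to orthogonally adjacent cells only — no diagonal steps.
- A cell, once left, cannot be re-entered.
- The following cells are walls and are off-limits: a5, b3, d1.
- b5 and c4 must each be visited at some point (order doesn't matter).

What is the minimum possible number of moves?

7

Any route passes through b5 and c4 in some order between b2 and d5. Summing Manhattan distances along each leg and taking the cheapest ordering (b2 → c4 → b5 → d5) gives a lower bound of 3 + 2 + 2 = 7 moves.
A route of 7 moves achieves this: b2 → c2 → c3 → c4 → b4 → b5 → c5 → d5.
Since 7 matches the lower bound, it is optimal.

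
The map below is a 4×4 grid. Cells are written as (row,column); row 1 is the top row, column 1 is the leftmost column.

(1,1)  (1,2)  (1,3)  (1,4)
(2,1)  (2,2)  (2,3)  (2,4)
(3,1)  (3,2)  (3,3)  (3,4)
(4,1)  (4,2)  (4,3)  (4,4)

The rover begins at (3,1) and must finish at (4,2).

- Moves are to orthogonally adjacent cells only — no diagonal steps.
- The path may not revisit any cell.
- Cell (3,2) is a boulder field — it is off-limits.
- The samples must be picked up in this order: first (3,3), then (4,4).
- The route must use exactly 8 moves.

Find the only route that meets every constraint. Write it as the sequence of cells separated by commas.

The waypoints must appear in the order (3,3), (4,4), with no cell reused.
Route from (3,1): up 1 to (2,1), right 2 to (2,3), down 1 to (3,3), right 1 to (3,4), down 1 to (4,4), left 2 to (4,2) — 8 moves in all.
Check: order respected ((3,3) at step 4, (4,4) at step 6); 8 moves as required.

(3,1), (2,1), (2,2), (2,3), (3,3), (3,4), (4,4), (4,3), (4,2)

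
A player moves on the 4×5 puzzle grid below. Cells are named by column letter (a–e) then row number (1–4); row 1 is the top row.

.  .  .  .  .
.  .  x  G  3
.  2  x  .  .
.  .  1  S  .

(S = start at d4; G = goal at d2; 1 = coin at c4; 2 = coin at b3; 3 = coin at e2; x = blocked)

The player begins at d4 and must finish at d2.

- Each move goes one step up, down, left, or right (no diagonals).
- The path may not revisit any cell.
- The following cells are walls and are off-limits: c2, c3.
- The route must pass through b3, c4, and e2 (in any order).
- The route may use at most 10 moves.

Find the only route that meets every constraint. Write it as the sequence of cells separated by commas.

d4, c4, b4, b3, b2, b1, c1, d1, e1, e2, d2

Any route must reach b3, c4, and e2 and still end at d2 within 10 moves, so the order of the required stops is forced.
Route from d4: 2× left (reaching b4), 3× up (reaching b1), 3× right (reaching e1), down to e2, left to d2 — 10 moves in all.
Check: all required cells visited; 10 ≤ 10 moves.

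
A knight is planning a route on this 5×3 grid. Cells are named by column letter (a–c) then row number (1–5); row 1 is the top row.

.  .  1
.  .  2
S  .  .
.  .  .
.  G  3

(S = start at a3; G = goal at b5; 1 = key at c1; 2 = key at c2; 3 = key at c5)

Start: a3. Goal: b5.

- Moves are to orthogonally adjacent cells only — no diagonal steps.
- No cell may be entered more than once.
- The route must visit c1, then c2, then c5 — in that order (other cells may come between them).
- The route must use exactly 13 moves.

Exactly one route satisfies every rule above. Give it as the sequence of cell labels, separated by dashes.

The waypoints must appear in the order c1, c2, c5, with no cell reused.
Route from a3: down 1 to a4, right 1 to b4, up 2 to b2, left 1 to a2, up 1 to a1, right 2 to c1, down 4 to c5, left 1 to b5 — 13 moves in all.
Check: order respected (1 at step 8, 2 at step 9, 3 at step 12); 13 moves as required.

a3 - a4 - b4 - b3 - b2 - a2 - a1 - b1 - c1 - c2 - c3 - c4 - c5 - b5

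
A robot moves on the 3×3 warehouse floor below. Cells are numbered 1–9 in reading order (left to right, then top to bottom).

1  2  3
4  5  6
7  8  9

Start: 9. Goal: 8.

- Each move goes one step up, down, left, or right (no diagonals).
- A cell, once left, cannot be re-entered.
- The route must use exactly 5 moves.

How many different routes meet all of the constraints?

Need simple routes of exactly 5 moves from 9 to 8 (Manhattan distance 1, so 2 moves are spent on a detour and 2 undoing it).
Enumerating: 9 6 3 2 5 8 | 9 6 5 4 7 8.
That gives 2 routes.

2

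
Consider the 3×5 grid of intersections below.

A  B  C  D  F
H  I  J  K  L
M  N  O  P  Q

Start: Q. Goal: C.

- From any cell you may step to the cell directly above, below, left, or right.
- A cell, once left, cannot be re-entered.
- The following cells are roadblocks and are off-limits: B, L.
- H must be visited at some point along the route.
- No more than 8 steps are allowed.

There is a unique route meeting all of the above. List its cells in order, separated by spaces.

The budget equals the shortest possible length, so every move has to be on a shortest route through the required cells.
Route from Q: left 4 to M, up 1 to H, right 2 to J, up 1 to C — 8 moves in all.
Check: all required cells visited; 8 ≤ 8 moves.

Q P O N M H I J C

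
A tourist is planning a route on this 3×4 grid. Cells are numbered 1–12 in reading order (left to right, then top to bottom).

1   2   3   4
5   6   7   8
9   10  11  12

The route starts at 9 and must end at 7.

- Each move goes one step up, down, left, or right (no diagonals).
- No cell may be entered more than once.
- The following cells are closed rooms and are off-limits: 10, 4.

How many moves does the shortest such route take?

The Manhattan distance from 9 to 7 is |3−2| + |1−3| = 3, so at least 3 moves are needed.
A route of 3 moves achieves this: 9 → 5 → 6 → 7.
Since 3 matches the lower bound, it is optimal.

3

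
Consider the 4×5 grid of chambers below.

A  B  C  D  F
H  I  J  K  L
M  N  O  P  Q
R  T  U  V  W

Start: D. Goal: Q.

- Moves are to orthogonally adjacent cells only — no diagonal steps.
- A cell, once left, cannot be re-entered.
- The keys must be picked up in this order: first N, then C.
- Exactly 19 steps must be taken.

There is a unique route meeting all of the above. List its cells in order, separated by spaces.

D F L K P O N I J C B A H M R T U V W Q

The waypoints must appear in the order N, C, with no cell reused.
Route from D: right 1 to F, down 1 to L, left 1 to K, down 1 to P, left 2 to N, up 1 to I, right 1 to J, up 1 to C, left 2 to A, down 3 to R, right 4 to W, up 1 to Q — 19 moves in all.
Check: order respected (N at step 6, C at step 9); 19 moves as required.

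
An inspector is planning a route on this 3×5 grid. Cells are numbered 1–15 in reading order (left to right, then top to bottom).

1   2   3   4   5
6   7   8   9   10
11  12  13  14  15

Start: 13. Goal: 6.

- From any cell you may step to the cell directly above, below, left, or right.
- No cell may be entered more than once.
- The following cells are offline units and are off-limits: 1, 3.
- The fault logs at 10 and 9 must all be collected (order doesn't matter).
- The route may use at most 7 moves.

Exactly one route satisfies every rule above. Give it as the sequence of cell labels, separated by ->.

The budget equals the shortest possible length, so every move has to be on a shortest route through the required cells.
Route from 13: right 2 to 15, up 1 to 10, left 4 to 6 — 7 moves in all.
Check: all required cells visited; 7 ≤ 7 moves.

13 -> 14 -> 15 -> 10 -> 9 -> 8 -> 7 -> 6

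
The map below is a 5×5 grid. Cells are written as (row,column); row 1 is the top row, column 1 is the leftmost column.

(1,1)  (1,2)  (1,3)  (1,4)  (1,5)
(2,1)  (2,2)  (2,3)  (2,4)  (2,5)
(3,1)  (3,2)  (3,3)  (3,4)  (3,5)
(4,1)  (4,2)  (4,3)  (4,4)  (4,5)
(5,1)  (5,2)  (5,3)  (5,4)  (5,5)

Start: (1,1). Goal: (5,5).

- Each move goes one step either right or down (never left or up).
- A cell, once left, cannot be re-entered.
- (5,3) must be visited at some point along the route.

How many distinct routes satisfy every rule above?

A right/down-only route from (1,1) to (5,5) makes exactly 4 down-moves and 4 right-moves in some order.
With no other constraints that would be C(8,4) = 70 routes.
Split at (5,3) and multiply the segment counts: (1,1)→(5,3): 15; (5,3)→(5,5): 1; product = 15.
That gives 15 routes.

15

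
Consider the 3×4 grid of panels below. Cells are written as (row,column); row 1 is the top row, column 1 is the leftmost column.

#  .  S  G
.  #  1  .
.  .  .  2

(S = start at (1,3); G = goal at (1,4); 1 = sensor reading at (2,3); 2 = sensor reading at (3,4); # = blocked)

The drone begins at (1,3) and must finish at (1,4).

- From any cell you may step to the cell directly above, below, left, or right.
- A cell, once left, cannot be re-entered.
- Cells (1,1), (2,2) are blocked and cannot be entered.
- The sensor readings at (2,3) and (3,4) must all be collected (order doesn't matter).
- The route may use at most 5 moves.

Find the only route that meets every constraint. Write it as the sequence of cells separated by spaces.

Any route must reach (2,3) and (3,4) and still end at (1,4) within 5 moves, so the order of the required stops is forced.
Route from (1,3): 2× down (reaching (3,3)), right to (3,4), 2× up (reaching (1,4)) — 5 moves in all.
Check: all required cells visited; 5 ≤ 5 moves.

(1,3) (2,3) (3,3) (3,4) (2,4) (1,4)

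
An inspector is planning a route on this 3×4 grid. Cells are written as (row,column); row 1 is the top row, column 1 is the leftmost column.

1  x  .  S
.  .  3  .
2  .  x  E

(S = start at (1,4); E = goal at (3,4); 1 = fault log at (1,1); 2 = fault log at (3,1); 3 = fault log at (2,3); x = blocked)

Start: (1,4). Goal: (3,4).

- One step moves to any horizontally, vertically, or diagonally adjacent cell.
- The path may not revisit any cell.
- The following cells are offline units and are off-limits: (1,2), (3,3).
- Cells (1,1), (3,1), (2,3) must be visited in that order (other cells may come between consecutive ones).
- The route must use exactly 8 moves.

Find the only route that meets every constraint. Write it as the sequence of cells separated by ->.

The waypoints must appear in the order (1,1), (3,1), (2,3), with no cell reused.
Route from (1,4): left to (1,3), down-left to (2,2), up-left to (1,1), 2× down (reaching (3,1)), right to (3,2), up-right to (2,3), down-right to (3,4) — 8 moves in all.
Check: order respected (1 at step 3, 2 at step 5, 3 at step 7); 8 moves as required.

(1,4) -> (1,3) -> (2,2) -> (1,1) -> (2,1) -> (3,1) -> (3,2) -> (2,3) -> (3,4)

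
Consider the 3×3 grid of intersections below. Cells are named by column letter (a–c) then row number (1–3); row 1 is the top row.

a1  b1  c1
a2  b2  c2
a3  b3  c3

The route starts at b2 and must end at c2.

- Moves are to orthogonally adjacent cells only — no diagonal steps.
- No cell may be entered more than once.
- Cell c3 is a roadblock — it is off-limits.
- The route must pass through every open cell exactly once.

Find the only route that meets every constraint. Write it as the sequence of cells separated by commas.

b2, b3, a3, a2, a1, b1, c1, c2

Need to visit all 8 open cells exactly once, starting at b2 and ending at c2.
Cell c1 has only two open neighbours (c2 and b1), so the path must pass straight through it: one of those is the cell it's entered from and the other is where it exits.
Route from b2: down to b3, left to a3, 2× up (reaching a1), 2× right (reaching c1), down to c2 — 7 moves in all.
Check: all 8 open cells covered.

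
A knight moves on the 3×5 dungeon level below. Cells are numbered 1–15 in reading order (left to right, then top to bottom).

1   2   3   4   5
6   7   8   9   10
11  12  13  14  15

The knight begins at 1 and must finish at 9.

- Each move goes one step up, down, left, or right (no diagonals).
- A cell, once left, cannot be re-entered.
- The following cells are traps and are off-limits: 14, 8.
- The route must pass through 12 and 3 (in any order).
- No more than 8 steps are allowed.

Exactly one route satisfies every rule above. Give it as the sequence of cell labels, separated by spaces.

1 6 11 12 7 2 3 4 9

The budget equals the shortest possible length, so every move has to be on a shortest route through the required cells.
Route from 1: 2× down (reaching 11), right to 12, 2× up (reaching 2), 2× right (reaching 4), down to 9 — 8 moves in all.
Check: all required cells visited; 8 ≤ 8 moves.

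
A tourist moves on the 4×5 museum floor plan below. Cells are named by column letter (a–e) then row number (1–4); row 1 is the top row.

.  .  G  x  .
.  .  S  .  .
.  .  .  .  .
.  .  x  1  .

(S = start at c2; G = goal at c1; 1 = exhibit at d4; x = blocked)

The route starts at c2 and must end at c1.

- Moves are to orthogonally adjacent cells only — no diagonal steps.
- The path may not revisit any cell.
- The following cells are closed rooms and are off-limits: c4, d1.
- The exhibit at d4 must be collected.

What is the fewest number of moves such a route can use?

11

Any route passes through d4 somewhere between c2 and c1. Summing Manhattan distances along the two legs (c2 → d4 → c1) gives a lower bound of 3 + 4 = 7 moves.
The shortest route satisfying every rule uses 11 moves: c2 → d2 → e2 → e3 → e4 → d4 → d3 → c3 → b3 → b2 → b1 → c1.
The no-revisit rule (legs can't share cells) pushes the minimum above the 7-move bound; an exhaustive check rules out every length from 7 to 10 (on a 4-connected grid the length of any start-to-goal walk has the same parity as the Manhattan bound, so only lengths 7, 9, 11, … need checking), leaving 11 as the minimum.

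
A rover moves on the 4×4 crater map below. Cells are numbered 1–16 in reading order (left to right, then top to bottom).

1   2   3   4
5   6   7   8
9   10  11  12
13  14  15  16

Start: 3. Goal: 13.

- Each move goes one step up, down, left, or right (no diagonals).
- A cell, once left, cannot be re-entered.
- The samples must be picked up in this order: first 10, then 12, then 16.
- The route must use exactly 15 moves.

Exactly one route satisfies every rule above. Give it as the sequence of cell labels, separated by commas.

3, 4, 8, 7, 6, 2, 1, 5, 9, 10, 11, 12, 16, 15, 14, 13

The waypoints must appear in the order 10, 12, 16, with no cell reused.
Route from 3: right 1 to 4, down 1 to 8, left 2 to 6, up 1 to 2, left 1 to 1, down 2 to 9, right 3 to 12, down 1 to 16, left 3 to 13 — 15 moves in all.
Check: order respected (10 at step 9, 12 at step 11, 16 at step 12); 15 moves as required.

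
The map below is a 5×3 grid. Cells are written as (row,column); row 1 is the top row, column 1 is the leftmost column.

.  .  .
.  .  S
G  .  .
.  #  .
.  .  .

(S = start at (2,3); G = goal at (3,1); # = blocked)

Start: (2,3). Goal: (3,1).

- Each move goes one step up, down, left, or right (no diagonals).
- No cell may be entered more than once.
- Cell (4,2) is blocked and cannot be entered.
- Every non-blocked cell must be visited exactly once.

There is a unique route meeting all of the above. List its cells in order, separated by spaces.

Need to visit all 14 open cells exactly once, starting at (2,3) and ending at (3,1).
Cell (5,2) has only two open neighbours ((5,1) and (5,3)), so the path must pass straight through it: one of those is the cell it's entered from and the other is where it exits.
Route from (2,3): up to (1,3), 2× left (reaching (1,1)), down to (2,1), right to (2,2), down to (3,2), right to (3,3), 2× down (reaching (5,3)), 2× left (reaching (5,1)), 2× up (reaching (3,1)) — 13 moves in all.
Check: all 14 open cells covered.

(2,3) (1,3) (1,2) (1,1) (2,1) (2,2) (3,2) (3,3) (4,3) (5,3) (5,2) (5,1) (4,1) (3,1)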